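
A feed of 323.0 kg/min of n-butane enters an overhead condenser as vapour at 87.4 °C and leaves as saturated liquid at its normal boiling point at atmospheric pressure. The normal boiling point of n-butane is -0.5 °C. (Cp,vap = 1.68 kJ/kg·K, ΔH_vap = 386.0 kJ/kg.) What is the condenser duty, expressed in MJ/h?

Q_c = 10300 MJ/h

vapour 87.4→-0.5 °C: -147.67 kJ/kg
condensation at -0.5 °C: -386 kJ/kg
Δh = -147.67 + -386 = -533.67 kJ/kg
Q = ṁ·Δh = 323.0 kg/min × -533.67 kJ/kg = -172380 kJ/min
|Q| = 2872.9 kW = 10343 MJ/h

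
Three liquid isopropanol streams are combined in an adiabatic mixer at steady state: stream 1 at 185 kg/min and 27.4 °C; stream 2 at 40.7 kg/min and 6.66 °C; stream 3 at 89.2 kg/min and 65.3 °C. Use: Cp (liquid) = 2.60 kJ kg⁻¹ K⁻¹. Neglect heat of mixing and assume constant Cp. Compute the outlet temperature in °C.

T_out = 35.5 °C

No heat crosses the boundary, so H_out = H_in.
Σ ṁᵢCp,ᵢTᵢ = 185×2.60×27.4 + 40.7×2.60×6.66 + 89.2×2.60×65.3 = 29029
Σ ṁᵢCp,ᵢ = 185×2.60 + 40.7×2.60 + 89.2×2.60 = 818.74
T_out = 29029 / 818.74 = 35.455 °C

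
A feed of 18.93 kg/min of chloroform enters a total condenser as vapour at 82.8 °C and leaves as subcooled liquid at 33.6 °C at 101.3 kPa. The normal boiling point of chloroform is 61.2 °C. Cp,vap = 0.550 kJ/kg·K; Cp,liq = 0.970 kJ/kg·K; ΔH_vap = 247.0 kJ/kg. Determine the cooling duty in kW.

vapour 82.8→61.2 °C: -11.88 kJ/kg
condensation at 61.2 °C: -247 kJ/kg
liquid 61.2→33.6 °C: -26.772 kJ/kg
Δh = -11.88 + -247 + -26.772 = -285.65 kJ/kg
Q = ṁ·Δh = 18.93 kg/min × -285.65 kJ/kg = -5407.4 kJ/min
|Q| = 90.123 kW

Q_c = 90.1 kW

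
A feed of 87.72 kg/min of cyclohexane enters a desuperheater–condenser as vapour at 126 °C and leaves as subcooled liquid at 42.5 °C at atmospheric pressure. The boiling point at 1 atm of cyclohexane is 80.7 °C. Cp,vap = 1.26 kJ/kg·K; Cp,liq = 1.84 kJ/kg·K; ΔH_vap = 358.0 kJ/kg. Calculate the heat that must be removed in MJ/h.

Q_c = 2550 MJ/h

vapour 126→80.7 °C: -57.078 kJ/kg
condensation at 80.7 °C: -358 kJ/kg
liquid 80.7→42.5 °C: -70.288 kJ/kg
Δh = -57.078 + -358 + -70.288 = -485.37 kJ/kg
Q = ṁ·Δh = 87.72 kg/min × -485.37 kJ/kg = -42576 kJ/min
|Q| = 709.61 kW = 2554.6 MJ/h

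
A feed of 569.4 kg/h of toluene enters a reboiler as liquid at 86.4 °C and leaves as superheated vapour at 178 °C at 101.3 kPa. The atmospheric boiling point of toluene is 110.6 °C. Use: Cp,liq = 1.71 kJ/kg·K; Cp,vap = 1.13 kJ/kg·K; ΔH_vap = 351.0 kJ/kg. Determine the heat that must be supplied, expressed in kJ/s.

liquid 86.4→110.6 °C: 41.382 kJ/kg
vaporisation at 110.6 °C: 351 kJ/kg
vapour 110.6→178 °C: 76.162 kJ/kg
Δh = 41.382 + 351 + 76.162 = 468.54 kJ/kg
Q = ṁ·Δh = 569.4 kg/h × 468.54 kJ/kg = 266790 kJ/h
|Q| = 74.108 kW

Q = 74.1 kJ/s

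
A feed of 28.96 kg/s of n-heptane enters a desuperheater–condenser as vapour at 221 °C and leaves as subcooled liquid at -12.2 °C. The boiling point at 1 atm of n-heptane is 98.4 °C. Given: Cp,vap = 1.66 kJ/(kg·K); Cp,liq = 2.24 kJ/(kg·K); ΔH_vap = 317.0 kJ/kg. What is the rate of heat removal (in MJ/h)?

Q_c = 80100 MJ/h

vapour 221→98.4 °C: -203.52 kJ/kg
condensation at 98.4 °C: -317 kJ/kg
liquid 98.4→-12.2 °C: -247.74 kJ/kg
Δh = -203.52 + -317 + -247.74 = -768.26 kJ/kg
Q = ṁ·Δh = 28.96 kg/s × -768.26 kJ/kg = -22249 kJ/s
|Q| = 22249 kW = 80096 MJ/h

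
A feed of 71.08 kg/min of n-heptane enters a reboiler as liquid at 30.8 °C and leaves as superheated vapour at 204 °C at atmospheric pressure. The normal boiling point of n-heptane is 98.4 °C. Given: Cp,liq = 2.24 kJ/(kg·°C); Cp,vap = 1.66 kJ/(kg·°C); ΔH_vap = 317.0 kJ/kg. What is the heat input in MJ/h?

Q = 2750 MJ/h

liquid 30.8→98.4 °C: 151.42 kJ/kg
vaporisation at 98.4 °C: 317 kJ/kg
vapour 98.4→204 °C: 175.3 kJ/kg
Δh = 151.42 + 317 + 175.3 = 643.72 kJ/kg
Q = ṁ·Δh = 71.08 kg/min × 643.72 kJ/kg = 45756 kJ/min
|Q| = 762.59 kW = 2745.3 MJ/h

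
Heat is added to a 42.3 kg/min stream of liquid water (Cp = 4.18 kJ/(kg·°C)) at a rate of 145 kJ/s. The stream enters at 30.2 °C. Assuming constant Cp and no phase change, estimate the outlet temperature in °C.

T_out = 79.4 °C

Q = 145 kJ/s = 8700 kJ/min
ΔT = Q/(ṁ·Cp) = 8700/(42.3×4.18) = 49.204 K
T_out = 30.2 + 49.204 = 79.404 °C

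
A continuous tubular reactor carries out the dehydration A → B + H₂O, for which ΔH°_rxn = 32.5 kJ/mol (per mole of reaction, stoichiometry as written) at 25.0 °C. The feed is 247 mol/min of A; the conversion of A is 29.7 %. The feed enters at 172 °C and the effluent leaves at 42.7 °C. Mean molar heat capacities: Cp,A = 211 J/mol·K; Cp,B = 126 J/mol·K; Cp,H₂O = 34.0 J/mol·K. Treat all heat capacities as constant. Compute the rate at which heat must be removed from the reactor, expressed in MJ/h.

Extent of reaction ξ = 0.297 × 247 = 73.359 mol/min
Reaction term: ξ·ΔH°_rxn = 73.359 × 32.5 = 2384.2 kJ/min
Sensible, feed 172→25 °C: -7661.2 kJ/min
Outlet flows (mol/min): A 173.64, B 73.359, H₂O 73.359
Sensible, products 25→42.7 °C: 856.25 kJ/min
Q = ΔH = -4420.8 kJ/min = -73.68 kW
Heat removed = 265.25 MJ/h

Q_out = 265 MJ/h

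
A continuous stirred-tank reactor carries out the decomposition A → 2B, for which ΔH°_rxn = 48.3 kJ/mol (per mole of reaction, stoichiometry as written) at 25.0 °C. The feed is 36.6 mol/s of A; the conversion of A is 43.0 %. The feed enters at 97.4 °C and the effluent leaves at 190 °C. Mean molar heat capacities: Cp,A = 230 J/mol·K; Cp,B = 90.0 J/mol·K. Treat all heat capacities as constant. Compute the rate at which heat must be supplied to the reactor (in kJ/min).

Extent of reaction ξ = 0.430 × 36.6 = 15.738 mol/s
Reaction term: ξ·ΔH°_rxn = 15.738 × 48.3 = 760.15 kJ/s
Sensible, feed 97.4→25 °C: -609.46 kJ/s
Outlet flows (mol/s): A 20.862, B 31.476
Sensible, products 25→190 °C: 1259.1 kJ/s
Q = ΔH = 1409.8 kJ/s = 1409.8 kW
Heat supplied = 84589 kJ/min

Q_in = 84600 kJ/min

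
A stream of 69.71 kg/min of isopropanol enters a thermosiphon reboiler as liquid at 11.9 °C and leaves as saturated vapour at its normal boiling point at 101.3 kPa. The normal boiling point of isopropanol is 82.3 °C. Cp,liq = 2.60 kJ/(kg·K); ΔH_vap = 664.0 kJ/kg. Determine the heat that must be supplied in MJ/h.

liquid 11.9→82.3 °C: 183.04 kJ/kg
vaporisation at 82.3 °C: 664 kJ/kg
Δh = 183.04 + 664 = 847.04 kJ/kg
Q = ṁ·Δh = 69.71 kg/min × 847.04 kJ/kg = 59047 kJ/min
|Q| = 984.12 kW = 3542.8 MJ/h

Q = 3540 MJ/h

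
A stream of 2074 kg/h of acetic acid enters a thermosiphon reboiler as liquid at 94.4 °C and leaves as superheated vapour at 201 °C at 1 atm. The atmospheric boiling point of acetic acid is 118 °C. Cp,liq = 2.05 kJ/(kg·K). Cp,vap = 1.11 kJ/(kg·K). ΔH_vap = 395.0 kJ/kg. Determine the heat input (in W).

Q = 309000 W

liquid 94.4→118 °C: 48.38 kJ/kg
vaporisation at 118 °C: 395 kJ/kg
vapour 118→201 °C: 92.13 kJ/kg
Δh = 48.38 + 395 + 92.13 = 535.51 kJ/kg
Q = ṁ·Δh = 2074 kg/h × 535.51 kJ/kg = 1.1106e+06 kJ/h
|Q| = 308.51 kW = 308510 W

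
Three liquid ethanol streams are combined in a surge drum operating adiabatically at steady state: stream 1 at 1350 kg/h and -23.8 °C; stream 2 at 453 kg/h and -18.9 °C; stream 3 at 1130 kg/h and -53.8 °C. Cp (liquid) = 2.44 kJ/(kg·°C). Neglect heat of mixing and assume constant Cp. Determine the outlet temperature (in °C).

Adiabatic, steady state ⇒ Σ ṁᵢCp,ᵢ(T_out − Tᵢ) = 0
T_out = Σ ṁᵢCp,ᵢTᵢ / Σ ṁᵢCp,ᵢ
      = -247630 / 7156.5 = -34.601 °C

T_out = -34.6 °C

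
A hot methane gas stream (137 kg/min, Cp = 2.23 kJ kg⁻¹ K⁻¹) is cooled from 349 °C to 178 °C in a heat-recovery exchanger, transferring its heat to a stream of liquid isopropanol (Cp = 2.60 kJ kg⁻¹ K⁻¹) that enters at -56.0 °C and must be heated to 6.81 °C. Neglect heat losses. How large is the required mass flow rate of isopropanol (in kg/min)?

ṁ_c = 320 kg/min

Heat released by hot stream: Q = 137 × 2.23 × (349 − 178) = 52242 kJ/min
Energy balance on cold side (adiabatic exchanger): Q = ṁ_c·Cp_c·(T_c,out − T_c,in)
ṁ_c = 52242 / [2.60 × (6.81 − -56.0)] = 319.9 kg/min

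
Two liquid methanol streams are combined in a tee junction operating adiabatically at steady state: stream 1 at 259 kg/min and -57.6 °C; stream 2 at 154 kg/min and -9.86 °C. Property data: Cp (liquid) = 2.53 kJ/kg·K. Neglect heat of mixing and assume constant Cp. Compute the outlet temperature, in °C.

No heat crosses the boundary, so H_out = H_in.
T_out = Σ ṁᵢCp,ᵢTᵢ / Σ ṁᵢCp,ᵢ
      = -41585 / 1044.9 = -39.799 °C

T_out = -39.8 °C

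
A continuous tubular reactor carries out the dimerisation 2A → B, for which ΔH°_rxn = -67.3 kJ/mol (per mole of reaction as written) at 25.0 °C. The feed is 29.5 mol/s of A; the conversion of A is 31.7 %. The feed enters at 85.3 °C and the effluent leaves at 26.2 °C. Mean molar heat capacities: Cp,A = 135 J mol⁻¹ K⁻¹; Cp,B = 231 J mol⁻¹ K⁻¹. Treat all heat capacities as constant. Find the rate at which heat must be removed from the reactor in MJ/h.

Q_out = 1980 MJ/h

Extent of reaction ξ = 0.317 × 29.5 / 2 = 4.6757 mol/s
Reaction term: ξ·ΔH°_rxn = 4.6757 × -67.3 = -314.68 kJ/s
Sensible, feed 85.3→25 °C: -240.14 kJ/s
Outlet flows (mol/s): A 20.148, B 4.6757
Sensible, products 25→26.2 °C: 4.5602 kJ/s
Q = ΔH = -550.26 kJ/s = -550.26 kW
Heat removed = 1980.9 MJ/h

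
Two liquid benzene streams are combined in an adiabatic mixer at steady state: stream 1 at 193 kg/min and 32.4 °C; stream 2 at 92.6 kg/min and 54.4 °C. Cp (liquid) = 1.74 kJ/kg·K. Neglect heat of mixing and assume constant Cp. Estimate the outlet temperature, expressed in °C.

T_out = 39.5 °C

Energy balance with Q = 0: Σ ṁᵢCp,ᵢ(T_out − Tᵢ) = 0
Σ ṁᵢCp,ᵢTᵢ = 193×1.74×32.4 + 92.6×1.74×54.4 = 19646
Σ ṁᵢCp,ᵢ = 193×1.74 + 92.6×1.74 = 496.94
T_out = 19646 / 496.94 = 39.533 °C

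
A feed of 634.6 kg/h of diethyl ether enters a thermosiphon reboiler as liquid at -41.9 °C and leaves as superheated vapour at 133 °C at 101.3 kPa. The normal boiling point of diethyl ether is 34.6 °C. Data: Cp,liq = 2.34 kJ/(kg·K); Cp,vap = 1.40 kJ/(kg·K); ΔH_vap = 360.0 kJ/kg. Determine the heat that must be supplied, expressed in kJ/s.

liquid -41.9→34.6 °C: 179.01 kJ/kg
vaporisation at 34.6 °C: 360 kJ/kg
vapour 34.6→133 °C: 137.76 kJ/kg
Δh = 179.01 + 360 + 137.76 = 676.77 kJ/kg
Q = ṁ·Δh = 634.6 kg/h × 676.77 kJ/kg = 429480 kJ/h
|Q| = 119.3 kW

Q = 119 kJ/s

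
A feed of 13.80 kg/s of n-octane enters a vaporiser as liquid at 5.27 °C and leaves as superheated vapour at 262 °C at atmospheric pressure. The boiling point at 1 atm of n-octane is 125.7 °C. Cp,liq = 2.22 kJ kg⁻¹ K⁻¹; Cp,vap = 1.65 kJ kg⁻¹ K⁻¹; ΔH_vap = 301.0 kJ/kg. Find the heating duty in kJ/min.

liquid 5.27→125.7 °C: 267.35 kJ/kg
vaporisation at 125.7 °C: 301 kJ/kg
vapour 125.7→262 °C: 224.9 kJ/kg
Δh = 267.35 + 301 + 224.9 = 793.25 kJ/kg
Q = ṁ·Δh = 13.80 kg/s × 793.25 kJ/kg = 10947 kJ/s
|Q| = 10947 kW = 656810 kJ/min

Q = 657000 kJ/min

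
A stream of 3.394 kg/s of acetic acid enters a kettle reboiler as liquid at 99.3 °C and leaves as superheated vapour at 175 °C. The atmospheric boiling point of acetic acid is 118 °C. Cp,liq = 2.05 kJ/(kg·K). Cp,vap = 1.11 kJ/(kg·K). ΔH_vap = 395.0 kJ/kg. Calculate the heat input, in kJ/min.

liquid 99.3→118 °C: 38.335 kJ/kg
vaporisation at 118 °C: 395 kJ/kg
vapour 118→175 °C: 63.27 kJ/kg
Δh = 38.335 + 395 + 63.27 = 496.61 kJ/kg
Q = ṁ·Δh = 3.394 kg/s × 496.61 kJ/kg = 1685.5 kJ/s
|Q| = 1685.5 kW = 101130 kJ/min

Q = 101000 kJ/min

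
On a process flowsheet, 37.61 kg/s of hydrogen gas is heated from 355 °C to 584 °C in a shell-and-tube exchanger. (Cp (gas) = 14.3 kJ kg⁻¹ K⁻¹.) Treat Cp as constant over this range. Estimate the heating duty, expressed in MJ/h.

Q = ṁ·Cp·ΔT = 37.61 × 14.3 × (584 − 355) = 123160 kJ/s
Heating duty = 443380 MJ/h

Q = 443000 MJ/h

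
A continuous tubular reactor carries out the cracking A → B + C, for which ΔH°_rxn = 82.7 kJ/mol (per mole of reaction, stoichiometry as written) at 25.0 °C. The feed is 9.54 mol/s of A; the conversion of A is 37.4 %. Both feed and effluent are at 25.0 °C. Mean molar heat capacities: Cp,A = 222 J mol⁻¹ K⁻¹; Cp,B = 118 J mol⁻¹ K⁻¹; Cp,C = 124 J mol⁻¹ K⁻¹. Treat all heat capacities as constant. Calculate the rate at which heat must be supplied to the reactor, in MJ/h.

Extent of reaction ξ = 0.374 × 9.54 = 3.568 mol/s
Reaction term: ξ·ΔH°_rxn = 3.568 × 82.7 = 295.07 kJ/s
Q = ΔH = 295.07 kJ/s = 295.07 kW
Heat supplied = 1062.3 MJ/h

Q_in = 1060 MJ/h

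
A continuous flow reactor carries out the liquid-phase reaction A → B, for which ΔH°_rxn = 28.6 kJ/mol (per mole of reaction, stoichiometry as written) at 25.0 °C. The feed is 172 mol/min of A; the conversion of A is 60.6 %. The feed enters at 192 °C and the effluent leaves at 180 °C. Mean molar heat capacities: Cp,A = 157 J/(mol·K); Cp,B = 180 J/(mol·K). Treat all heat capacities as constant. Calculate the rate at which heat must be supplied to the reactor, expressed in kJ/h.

Extent of reaction ξ = 0.606 × 172 = 104.23 mol/min
Reaction term: ξ·ΔH°_rxn = 104.23 × 28.6 = 2981 kJ/min
Sensible, feed 192→25 °C: -4509.7 kJ/min
Outlet flows (mol/min): A 67.768, B 104.23
Sensible, products 25→180 °C: 4557.2 kJ/min
Q = ΔH = 3028.6 kJ/min = 50.476 kW
Heat supplied = 181710 kJ/h

Q_in = 182000 kJ/h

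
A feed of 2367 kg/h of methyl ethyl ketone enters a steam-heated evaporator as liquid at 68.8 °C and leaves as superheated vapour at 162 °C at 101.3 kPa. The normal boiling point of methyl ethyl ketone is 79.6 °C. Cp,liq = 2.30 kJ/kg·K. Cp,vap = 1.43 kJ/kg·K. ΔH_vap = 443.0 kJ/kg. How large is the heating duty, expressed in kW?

liquid 68.8→79.6 °C: 24.84 kJ/kg
vaporisation at 79.6 °C: 443 kJ/kg
vapour 79.6→162 °C: 117.83 kJ/kg
Δh = 24.84 + 443 + 117.83 = 585.67 kJ/kg
Q = ṁ·Δh = 2367 kg/h × 585.67 kJ/kg = 1.3863e+06 kJ/h
|Q| = 385.08 kW

Q = 385 kW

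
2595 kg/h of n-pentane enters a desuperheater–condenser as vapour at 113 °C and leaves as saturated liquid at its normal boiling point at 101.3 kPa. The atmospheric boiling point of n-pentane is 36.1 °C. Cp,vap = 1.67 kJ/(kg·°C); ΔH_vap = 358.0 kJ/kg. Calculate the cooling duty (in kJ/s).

Q_c = 351 kJ/s

vapour 113→36.1 °C: -128.42 kJ/kg
condensation at 36.1 °C: -358 kJ/kg
Δh = -128.42 + -358 = -486.42 kJ/kg
Q = ṁ·Δh = 2595 kg/h × -486.42 kJ/kg = -1.2623e+06 kJ/h
|Q| = 350.63 kW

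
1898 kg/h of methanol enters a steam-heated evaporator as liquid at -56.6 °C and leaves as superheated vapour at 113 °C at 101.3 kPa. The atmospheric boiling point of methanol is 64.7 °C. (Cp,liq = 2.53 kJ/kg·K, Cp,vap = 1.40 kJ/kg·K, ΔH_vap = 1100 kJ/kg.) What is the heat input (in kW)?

Q = 777 kW

liquid -56.6→64.7 °C: 306.89 kJ/kg
vaporisation at 64.7 °C: 1100 kJ/kg
vapour 64.7→113 °C: 67.62 kJ/kg
Δh = 306.89 + 1100 + 67.62 = 1474.5 kJ/kg
Q = ṁ·Δh = 1898 kg/h × 1474.5 kJ/kg = 2.7986e+06 kJ/h
|Q| = 777.39 kW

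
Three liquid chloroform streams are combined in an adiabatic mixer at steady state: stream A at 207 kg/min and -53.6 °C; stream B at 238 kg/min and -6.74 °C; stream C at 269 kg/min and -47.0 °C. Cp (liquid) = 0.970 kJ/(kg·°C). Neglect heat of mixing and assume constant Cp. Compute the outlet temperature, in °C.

Adiabatic, steady state ⇒ Σ ṁᵢCp,ᵢ(T_out − Tᵢ) = 0
T_out = Σ ṁᵢCp,ᵢTᵢ / Σ ṁᵢCp,ᵢ
      = -24582 / 692.58 = -35.493 °C

T_out = -35.5 °C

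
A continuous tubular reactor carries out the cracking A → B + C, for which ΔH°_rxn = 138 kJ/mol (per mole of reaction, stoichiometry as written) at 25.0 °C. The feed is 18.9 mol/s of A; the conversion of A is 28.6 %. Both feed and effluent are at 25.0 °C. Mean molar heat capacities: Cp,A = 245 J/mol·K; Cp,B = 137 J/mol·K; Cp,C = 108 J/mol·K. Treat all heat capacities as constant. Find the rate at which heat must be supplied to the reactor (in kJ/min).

Q_in = 44800 kJ/min

Extent of reaction ξ = 0.286 × 18.9 = 5.4054 mol/s
Reaction term: ξ·ΔH°_rxn = 5.4054 × 138 = 745.95 kJ/s
Q = ΔH = 745.95 kJ/s = 745.95 kW
Heat supplied = 44757 kJ/min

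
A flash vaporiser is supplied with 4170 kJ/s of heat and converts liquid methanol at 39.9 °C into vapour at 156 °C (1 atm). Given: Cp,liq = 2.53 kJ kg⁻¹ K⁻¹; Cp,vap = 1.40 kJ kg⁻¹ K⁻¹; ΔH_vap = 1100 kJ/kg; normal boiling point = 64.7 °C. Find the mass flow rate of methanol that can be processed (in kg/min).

ṁ = 194 kg/min

Δh = 2.53×(64.7−39.9) + 1100 + 1.40×(156−64.7) = 1290.6 kJ/kg
Q = 4170 kJ/s = 4170 kJ/s = 250200 kJ/min
ṁ = Q/Δh = 250200 / 1290.6 = 193.87 kg/min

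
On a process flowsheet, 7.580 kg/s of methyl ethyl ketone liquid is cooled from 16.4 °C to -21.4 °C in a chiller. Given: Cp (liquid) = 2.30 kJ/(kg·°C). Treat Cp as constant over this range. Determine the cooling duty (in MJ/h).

Q = ṁ·Cp·ΔT = 7.580 × 2.30 × (-21.4 − 16.4) = -659.01 kJ/s
Cooling duty = 2372.4 MJ/h

Q_c = 2370 MJ/h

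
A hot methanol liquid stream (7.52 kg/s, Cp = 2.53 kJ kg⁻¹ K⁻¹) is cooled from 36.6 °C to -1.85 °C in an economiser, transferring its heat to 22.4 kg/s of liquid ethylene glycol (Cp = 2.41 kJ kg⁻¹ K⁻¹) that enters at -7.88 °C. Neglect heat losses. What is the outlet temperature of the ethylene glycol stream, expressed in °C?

Heat released by hot stream: Q = 7.52 × 2.53 × (36.6 − -1.85) = 731.53 kJ/s
Energy balance on cold side (adiabatic exchanger): Q = ṁ_c·Cp_c·(T_c,out − T_c,in)
T_c,out = -7.88 + 731.53/(22.4 × 2.41) = 5.6709 °C

T_c,out = 5.67 °C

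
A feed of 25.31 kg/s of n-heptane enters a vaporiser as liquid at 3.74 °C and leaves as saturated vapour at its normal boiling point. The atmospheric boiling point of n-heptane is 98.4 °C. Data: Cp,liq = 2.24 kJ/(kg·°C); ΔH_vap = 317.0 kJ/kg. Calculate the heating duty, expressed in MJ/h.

Q = 48200 MJ/h

liquid 3.74→98.4 °C: 212.04 kJ/kg
vaporisation at 98.4 °C: 317 kJ/kg
Δh = 212.04 + 317 = 529.04 kJ/kg
Q = ṁ·Δh = 25.31 kg/s × 529.04 kJ/kg = 13390 kJ/s
|Q| = 13390 kW = 48204 MJ/h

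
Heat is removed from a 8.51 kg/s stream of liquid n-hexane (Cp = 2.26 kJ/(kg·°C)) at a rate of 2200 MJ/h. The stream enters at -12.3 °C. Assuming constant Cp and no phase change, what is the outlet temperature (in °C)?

T_out = -44.1 °C

Q = 2200 MJ/h = 611.11 kJ/s
ΔT = Q/(ṁ·Cp) = 611.11/(8.51×2.26) = 31.775 K
T_out = -12.3 − 31.775 = -44.075 °C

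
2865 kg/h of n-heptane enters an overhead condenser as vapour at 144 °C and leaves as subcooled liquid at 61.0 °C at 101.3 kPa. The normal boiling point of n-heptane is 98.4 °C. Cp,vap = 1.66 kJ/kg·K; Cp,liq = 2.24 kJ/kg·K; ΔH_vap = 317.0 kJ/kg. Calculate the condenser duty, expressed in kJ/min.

Q_c = 22800 kJ/min

vapour 144→98.4 °C: -75.696 kJ/kg
condensation at 98.4 °C: -317 kJ/kg
liquid 98.4→61.0 °C: -83.776 kJ/kg
Δh = -75.696 + -317 + -83.776 = -476.47 kJ/kg
Q = ṁ·Δh = 2865 kg/h × -476.47 kJ/kg = -1.3651e+06 kJ/h
|Q| = 379.19 kW = 22752 kJ/min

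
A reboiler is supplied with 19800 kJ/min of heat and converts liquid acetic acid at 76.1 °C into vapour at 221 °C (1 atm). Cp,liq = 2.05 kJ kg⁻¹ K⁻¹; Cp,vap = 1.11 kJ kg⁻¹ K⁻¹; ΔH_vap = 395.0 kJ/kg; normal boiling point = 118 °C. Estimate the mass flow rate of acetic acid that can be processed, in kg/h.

Δh = 2.05×(118−76.1) + 395.0 + 1.11×(221−118) = 595.23 kJ/kg
Q = 19800 kJ/min = 330 kJ/s = 1.188e+06 kJ/h
ṁ = Q/Δh = 1.188e+06 / 595.23 = 1995.9 kg/h

ṁ = 2000 kg/h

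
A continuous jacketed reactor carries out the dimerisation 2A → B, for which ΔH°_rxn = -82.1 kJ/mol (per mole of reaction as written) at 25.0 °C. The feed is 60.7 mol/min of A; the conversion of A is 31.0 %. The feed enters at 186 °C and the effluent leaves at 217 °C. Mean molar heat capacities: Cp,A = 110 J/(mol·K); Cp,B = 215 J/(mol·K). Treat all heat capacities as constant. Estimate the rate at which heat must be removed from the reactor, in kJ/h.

Extent of reaction ξ = 0.310 × 60.7 / 2 = 9.4085 mol/min
Reaction term: ξ·ΔH°_rxn = 9.4085 × -82.1 = -772.44 kJ/min
Sensible, feed 186→25 °C: -1075 kJ/min
Outlet flows (mol/min): A 41.883, B 9.4085
Sensible, products 25→217 °C: 1273 kJ/min
Q = ΔH = -574.48 kJ/min = -9.5747 kW
Heat removed = 34469 kJ/h

Q_out = 34500 kJ/h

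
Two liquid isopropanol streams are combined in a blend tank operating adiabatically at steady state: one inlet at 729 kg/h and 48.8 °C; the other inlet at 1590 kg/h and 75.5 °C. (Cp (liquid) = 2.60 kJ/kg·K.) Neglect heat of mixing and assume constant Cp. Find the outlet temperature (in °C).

Energy balance with Q = 0: Σ ṁᵢCp,ᵢ(T_out − Tᵢ) = 0
Σ ṁᵢCp,ᵢTᵢ = 729×2.60×48.8 + 1590×2.60×75.5 = 404610
Σ ṁᵢCp,ᵢ = 729×2.60 + 1590×2.60 = 6029.4
T_out = 404610 / 6029.4 = 67.107 °C

T_out = 67.1 °C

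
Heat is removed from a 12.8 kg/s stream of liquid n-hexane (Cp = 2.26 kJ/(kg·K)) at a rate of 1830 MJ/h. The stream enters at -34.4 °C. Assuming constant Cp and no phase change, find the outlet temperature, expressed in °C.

T_out = -52.0 °C

Q = 1830 MJ/h = 508.33 kJ/s
ΔT = Q/(ṁ·Cp) = 508.33/(12.8×2.26) = 17.572 K
T_out = -34.4 − 17.572 = -51.972 °C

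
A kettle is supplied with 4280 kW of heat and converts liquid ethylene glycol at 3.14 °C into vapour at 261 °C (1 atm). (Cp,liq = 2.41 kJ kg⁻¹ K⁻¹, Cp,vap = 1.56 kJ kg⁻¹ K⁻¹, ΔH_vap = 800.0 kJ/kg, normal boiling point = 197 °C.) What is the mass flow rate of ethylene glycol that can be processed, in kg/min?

Δh = 2.41×(197−3.14) + 800.0 + 1.56×(261−197) = 1367 kJ/kg
Q = 4280 kW = 4280 kJ/s = 256800 kJ/min
ṁ = Q/Δh = 256800 / 1367 = 187.85 kg/min

ṁ = 188 kg/min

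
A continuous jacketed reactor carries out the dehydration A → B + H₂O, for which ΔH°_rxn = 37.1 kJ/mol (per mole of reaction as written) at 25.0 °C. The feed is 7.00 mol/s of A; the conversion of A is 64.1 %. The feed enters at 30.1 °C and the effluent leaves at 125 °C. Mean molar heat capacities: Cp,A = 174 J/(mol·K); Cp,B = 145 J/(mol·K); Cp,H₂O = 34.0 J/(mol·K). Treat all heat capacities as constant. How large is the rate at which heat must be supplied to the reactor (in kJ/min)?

Extent of reaction ξ = 0.641 × 7.00 = 4.487 mol/s
Reaction term: ξ·ΔH°_rxn = 4.487 × 37.1 = 166.47 kJ/s
Sensible, feed 30.1→25 °C: -6.2118 kJ/s
Outlet flows (mol/s): A 2.513, B 4.487, H₂O 4.487
Sensible, products 25→125 °C: 124.04 kJ/s
Q = ΔH = 284.3 kJ/s = 284.3 kW
Heat supplied = 17058 kJ/min

Q_in = 17100 kJ/min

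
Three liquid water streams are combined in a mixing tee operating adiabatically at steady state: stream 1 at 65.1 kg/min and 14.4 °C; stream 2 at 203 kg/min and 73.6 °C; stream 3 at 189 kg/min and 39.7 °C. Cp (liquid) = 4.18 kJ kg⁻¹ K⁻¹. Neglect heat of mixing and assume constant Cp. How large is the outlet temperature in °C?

T_out = 51.2 °C

Adiabatic, steady state ⇒ Σ ṁᵢCp,ᵢ(T_out − Tᵢ) = 0
Σ ṁᵢCp,ᵢTᵢ = 65.1×4.18×14.4 + 203×4.18×73.6 + 189×4.18×39.7 = 97735
Σ ṁᵢCp,ᵢ = 65.1×4.18 + 203×4.18 + 189×4.18 = 1910.7
T_out = 97735 / 1910.7 = 51.152 °C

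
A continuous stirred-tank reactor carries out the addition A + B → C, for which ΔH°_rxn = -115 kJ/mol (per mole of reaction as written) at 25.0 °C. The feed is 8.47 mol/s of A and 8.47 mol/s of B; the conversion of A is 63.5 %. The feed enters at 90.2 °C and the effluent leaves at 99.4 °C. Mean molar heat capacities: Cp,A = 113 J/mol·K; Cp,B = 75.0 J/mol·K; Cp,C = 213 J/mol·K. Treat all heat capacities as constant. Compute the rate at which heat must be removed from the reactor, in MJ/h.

Extent of reaction ξ = 0.635 × 8.47 = 5.3785 mol/s
Reaction term: ξ·ΔH°_rxn = 5.3785 × -115 = -618.52 kJ/s
Sensible, feed 90.2→25 °C: -103.82 kJ/s
Outlet flows (mol/s): A 3.0915, B 3.0915, C 5.3785
Sensible, products 25→99.4 °C: 128.48 kJ/s
Q = ΔH = -593.87 kJ/s = -593.87 kW
Heat removed = 2137.9 MJ/h

Q_out = 2140 MJ/h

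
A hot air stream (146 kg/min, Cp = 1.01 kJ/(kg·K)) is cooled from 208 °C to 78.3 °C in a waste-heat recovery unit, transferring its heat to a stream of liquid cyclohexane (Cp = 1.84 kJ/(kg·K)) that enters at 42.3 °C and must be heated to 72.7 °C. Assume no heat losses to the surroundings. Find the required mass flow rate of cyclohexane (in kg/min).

ṁ_c = 342 kg/min

Heat released by hot stream: Q = 146 × 1.01 × (208 − 78.3) = 19126 kJ/min
Energy balance on cold side (adiabatic exchanger): Q = ṁ_c·Cp_c·(T_c,out − T_c,in)
ṁ_c = 19126 / [1.84 × (72.7 − 42.3)] = 341.92 kg/min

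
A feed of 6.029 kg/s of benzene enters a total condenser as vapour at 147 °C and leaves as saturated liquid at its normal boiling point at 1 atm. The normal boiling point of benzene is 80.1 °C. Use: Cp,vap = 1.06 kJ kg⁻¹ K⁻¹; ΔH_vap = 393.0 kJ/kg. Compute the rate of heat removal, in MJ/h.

vapour 147→80.1 °C: -70.914 kJ/kg
condensation at 80.1 °C: -393 kJ/kg
Δh = -70.914 + -393 = -463.91 kJ/kg
Q = ṁ·Δh = 6.029 kg/s × -463.91 kJ/kg = -2796.9 kJ/s
|Q| = 2796.9 kW = 10069 MJ/h

Q_c = 10100 MJ/h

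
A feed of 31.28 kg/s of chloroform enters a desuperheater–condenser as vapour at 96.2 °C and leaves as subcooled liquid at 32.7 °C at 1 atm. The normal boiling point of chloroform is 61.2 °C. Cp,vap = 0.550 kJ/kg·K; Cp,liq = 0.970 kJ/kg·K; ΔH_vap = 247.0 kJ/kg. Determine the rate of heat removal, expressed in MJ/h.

vapour 96.2→61.2 °C: -19.25 kJ/kg
condensation at 61.2 °C: -247 kJ/kg
liquid 61.2→32.7 °C: -27.645 kJ/kg
Δh = -19.25 + -247 + -27.645 = -293.89 kJ/kg
Q = ṁ·Δh = 31.28 kg/s × -293.89 kJ/kg = -9193 kJ/s
|Q| = 9193 kW = 33095 MJ/h

Q_c = 33100 MJ/h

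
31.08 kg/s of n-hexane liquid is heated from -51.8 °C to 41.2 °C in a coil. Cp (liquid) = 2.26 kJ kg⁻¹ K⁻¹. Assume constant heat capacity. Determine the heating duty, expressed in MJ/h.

Q = ṁ·Cp·ΔT = 31.08 × 2.26 × (41.2 − -51.8) = 6532.4 kJ/s
Heating duty = 23517 MJ/h

Q = 23500 MJ/h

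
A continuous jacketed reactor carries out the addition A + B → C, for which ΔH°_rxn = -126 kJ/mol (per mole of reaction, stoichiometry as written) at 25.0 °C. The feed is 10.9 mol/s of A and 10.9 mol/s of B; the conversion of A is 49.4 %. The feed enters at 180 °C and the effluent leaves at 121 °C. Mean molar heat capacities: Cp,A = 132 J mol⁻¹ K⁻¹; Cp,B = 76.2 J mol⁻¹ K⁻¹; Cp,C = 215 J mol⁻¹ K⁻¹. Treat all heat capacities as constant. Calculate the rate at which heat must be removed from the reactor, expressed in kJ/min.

Extent of reaction ξ = 0.494 × 10.9 = 5.3846 mol/s
Reaction term: ξ·ΔH°_rxn = 5.3846 × -126 = -678.46 kJ/s
Sensible, feed 180→25 °C: -351.75 kJ/s
Outlet flows (mol/s): A 5.5154, B 5.5154, C 5.3846
Sensible, products 25→121 °C: 221.38 kJ/s
Q = ΔH = -808.84 kJ/s = -808.84 kW
Heat removed = 48530 kJ/min

Q_out = 48500 kJ/min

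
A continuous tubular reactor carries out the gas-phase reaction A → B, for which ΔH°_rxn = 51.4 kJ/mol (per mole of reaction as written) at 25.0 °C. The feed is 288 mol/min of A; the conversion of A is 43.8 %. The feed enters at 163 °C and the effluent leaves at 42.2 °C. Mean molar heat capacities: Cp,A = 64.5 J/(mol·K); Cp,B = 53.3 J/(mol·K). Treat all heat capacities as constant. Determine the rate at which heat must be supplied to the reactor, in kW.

Extent of reaction ξ = 0.438 × 288 = 126.14 mol/min
Reaction term: ξ·ΔH°_rxn = 126.14 × 51.4 = 6483.8 kJ/min
Sensible, feed 163→25 °C: -2563.5 kJ/min
Outlet flows (mol/min): A 161.86, B 126.14
Sensible, products 25→42.2 °C: 295.21 kJ/min
Q = ΔH = 4215.5 kJ/min = 70.259 kW
Heat supplied = 70.259 kW

Q_in = 70.3 kW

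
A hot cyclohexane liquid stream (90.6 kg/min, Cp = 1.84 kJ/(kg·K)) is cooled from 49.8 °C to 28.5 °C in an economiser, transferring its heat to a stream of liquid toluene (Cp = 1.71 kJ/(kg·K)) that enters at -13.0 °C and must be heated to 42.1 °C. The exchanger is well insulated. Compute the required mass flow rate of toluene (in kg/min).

ṁ_c = 37.7 kg/min

Heat released by hot stream: Q = 90.6 × 1.84 × (49.8 − 28.5) = 3550.8 kJ/min
Energy balance on cold side (adiabatic exchanger): Q = ṁ_c·Cp_c·(T_c,out − T_c,in)
ṁ_c = 3550.8 / [1.71 × (42.1 − -13.0)] = 37.686 kg/min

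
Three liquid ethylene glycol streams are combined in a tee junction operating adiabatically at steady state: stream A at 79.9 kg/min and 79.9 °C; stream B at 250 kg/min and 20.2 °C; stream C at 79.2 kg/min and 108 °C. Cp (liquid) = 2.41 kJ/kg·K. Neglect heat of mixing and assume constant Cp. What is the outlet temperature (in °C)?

Adiabatic, steady state ⇒ Σ ṁᵢCp,ᵢ(T_out − Tᵢ) = 0
Σ ṁᵢCp,ᵢTᵢ = 79.9×2.41×79.9 + 250×2.41×20.2 + 79.2×2.41×108 = 48170
Σ ṁᵢCp,ᵢ = 79.9×2.41 + 250×2.41 + 79.2×2.41 = 985.93
T_out = 48170 / 985.93 = 48.858 °C

T_out = 48.9 °C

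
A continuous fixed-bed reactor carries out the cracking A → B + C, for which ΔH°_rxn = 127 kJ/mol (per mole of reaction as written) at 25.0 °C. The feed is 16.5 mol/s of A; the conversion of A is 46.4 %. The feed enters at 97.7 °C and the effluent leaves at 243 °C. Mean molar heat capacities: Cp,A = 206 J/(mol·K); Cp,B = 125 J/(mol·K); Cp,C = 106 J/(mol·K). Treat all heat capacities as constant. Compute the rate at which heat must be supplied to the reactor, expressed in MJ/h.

Extent of reaction ξ = 0.464 × 16.5 = 7.656 mol/s
Reaction term: ξ·ΔH°_rxn = 7.656 × 127 = 972.31 kJ/s
Sensible, feed 97.7→25 °C: -247.11 kJ/s
Outlet flows (mol/s): A 8.844, B 7.656, C 7.656
Sensible, products 25→243 °C: 782.71 kJ/s
Q = ΔH = 1507.9 kJ/s = 1507.9 kW
Heat supplied = 5428.5 MJ/h

Q_in = 5430 MJ/h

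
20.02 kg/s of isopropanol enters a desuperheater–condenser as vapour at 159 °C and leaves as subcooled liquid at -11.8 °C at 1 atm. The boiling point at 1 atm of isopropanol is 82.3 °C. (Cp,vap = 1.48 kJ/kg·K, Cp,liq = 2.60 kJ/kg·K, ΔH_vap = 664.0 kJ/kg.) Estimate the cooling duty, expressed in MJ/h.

vapour 159→82.3 °C: -113.52 kJ/kg
condensation at 82.3 °C: -664 kJ/kg
liquid 82.3→-11.8 °C: -244.66 kJ/kg
Δh = -113.52 + -664 + -244.66 = -1022.2 kJ/kg
Q = ṁ·Δh = 20.02 kg/s × -1022.2 kJ/kg = -20464 kJ/s
|Q| = 20464 kW = 73670 MJ/h

Q_c = 73700 MJ/h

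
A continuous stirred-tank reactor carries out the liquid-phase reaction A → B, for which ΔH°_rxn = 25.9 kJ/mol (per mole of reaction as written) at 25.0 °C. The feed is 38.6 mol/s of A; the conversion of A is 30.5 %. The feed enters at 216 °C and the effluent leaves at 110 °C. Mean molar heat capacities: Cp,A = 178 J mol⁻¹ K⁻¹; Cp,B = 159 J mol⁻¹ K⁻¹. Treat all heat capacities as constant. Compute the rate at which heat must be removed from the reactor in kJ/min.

Extent of reaction ξ = 0.305 × 38.6 = 11.773 mol/s
Reaction term: ξ·ΔH°_rxn = 11.773 × 25.9 = 304.92 kJ/s
Sensible, feed 216→25 °C: -1312.3 kJ/s
Outlet flows (mol/s): A 26.827, B 11.773
Sensible, products 25→110 °C: 565 kJ/s
Q = ΔH = -442.4 kJ/s = -442.4 kW
Heat removed = 26544 kJ/min

Q_out = 26500 kJ/min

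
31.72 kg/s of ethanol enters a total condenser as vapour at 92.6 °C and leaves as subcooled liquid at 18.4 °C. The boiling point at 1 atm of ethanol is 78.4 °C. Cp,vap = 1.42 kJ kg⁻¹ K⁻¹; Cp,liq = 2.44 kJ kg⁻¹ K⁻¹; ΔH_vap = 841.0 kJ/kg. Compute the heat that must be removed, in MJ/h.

Q_c = 115000 MJ/h

vapour 92.6→78.4 °C: -20.164 kJ/kg
condensation at 78.4 °C: -841 kJ/kg
liquid 78.4→18.4 °C: -146.4 kJ/kg
Δh = -20.164 + -841 + -146.4 = -1007.6 kJ/kg
Q = ṁ·Δh = 31.72 kg/s × -1007.6 kJ/kg = -31960 kJ/s
|Q| = 31960 kW = 115060 MJ/h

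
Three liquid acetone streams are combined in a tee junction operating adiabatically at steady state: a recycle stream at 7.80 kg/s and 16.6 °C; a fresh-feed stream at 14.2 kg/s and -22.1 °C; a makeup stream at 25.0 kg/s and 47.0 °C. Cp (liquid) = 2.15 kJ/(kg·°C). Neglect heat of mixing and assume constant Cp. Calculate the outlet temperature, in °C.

T_out = 21.1 °C

Adiabatic, steady state ⇒ Σ ṁᵢCp,ᵢ(T_out − Tᵢ) = 0
Σ ṁᵢCp,ᵢTᵢ = 7.80×2.15×16.6 + 14.2×2.15×-22.1 + 25.0×2.15×47.0 = 2129.9
Σ ṁᵢCp,ᵢ = 7.80×2.15 + 14.2×2.15 + 25.0×2.15 = 101.05
T_out = 2129.9 / 101.05 = 21.078 °C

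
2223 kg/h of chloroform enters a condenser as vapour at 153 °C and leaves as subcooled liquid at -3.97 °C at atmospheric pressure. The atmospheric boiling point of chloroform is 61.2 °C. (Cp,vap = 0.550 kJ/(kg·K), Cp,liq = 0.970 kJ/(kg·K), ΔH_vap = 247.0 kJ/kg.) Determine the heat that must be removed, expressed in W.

Q_c = 223000 W

vapour 153→61.2 °C: -50.49 kJ/kg
condensation at 61.2 °C: -247 kJ/kg
liquid 61.2→-3.97 °C: -63.215 kJ/kg
Δh = -50.49 + -247 + -63.215 = -360.7 kJ/kg
Q = ṁ·Δh = 2223 kg/h × -360.7 kJ/kg = -801850 kJ/h
|Q| = 222.74 kW = 222740 W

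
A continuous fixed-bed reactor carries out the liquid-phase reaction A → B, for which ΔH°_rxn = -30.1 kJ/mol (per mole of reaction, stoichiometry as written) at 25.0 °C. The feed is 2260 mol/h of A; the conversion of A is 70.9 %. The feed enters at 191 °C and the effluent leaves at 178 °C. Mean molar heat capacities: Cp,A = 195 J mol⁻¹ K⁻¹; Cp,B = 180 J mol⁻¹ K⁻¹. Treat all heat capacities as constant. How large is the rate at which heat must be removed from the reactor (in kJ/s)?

Q_out = 16.0 kJ/s

Extent of reaction ξ = 0.709 × 2260 = 1602.3 mol/h
Reaction term: ξ·ΔH°_rxn = 1602.3 × -30.1 = -48230 kJ/h
Sensible, feed 191→25 °C: -73156 kJ/h
Outlet flows (mol/h): A 657.66, B 1602.3
Sensible, products 25→178 °C: 63750 kJ/h
Q = ΔH = -57637 kJ/h = -16.01 kW
Heat removed = 16.01 kJ/s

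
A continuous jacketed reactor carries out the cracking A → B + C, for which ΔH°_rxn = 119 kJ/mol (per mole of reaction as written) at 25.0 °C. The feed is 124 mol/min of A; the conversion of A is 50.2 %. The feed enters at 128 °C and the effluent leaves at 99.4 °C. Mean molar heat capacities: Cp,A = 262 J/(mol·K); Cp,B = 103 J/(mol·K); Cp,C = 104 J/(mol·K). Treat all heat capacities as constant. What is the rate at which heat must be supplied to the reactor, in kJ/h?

Q_in = 373000 kJ/h

Extent of reaction ξ = 0.502 × 124 = 62.248 mol/min
Reaction term: ξ·ΔH°_rxn = 62.248 × 119 = 7407.5 kJ/min
Sensible, feed 128→25 °C: -3346.3 kJ/min
Outlet flows (mol/min): A 61.752, B 62.248, C 62.248
Sensible, products 25→99.4 °C: 2162.4 kJ/min
Q = ΔH = 6223.6 kJ/min = 103.73 kW
Heat supplied = 373420 kJ/h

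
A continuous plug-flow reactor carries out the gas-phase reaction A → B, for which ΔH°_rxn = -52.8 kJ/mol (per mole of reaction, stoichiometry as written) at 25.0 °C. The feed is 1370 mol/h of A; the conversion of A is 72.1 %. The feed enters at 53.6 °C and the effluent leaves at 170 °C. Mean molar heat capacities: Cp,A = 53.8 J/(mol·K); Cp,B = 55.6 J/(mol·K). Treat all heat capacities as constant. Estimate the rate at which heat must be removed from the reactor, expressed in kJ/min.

Extent of reaction ξ = 0.721 × 1370 = 987.77 mol/h
Reaction term: ξ·ΔH°_rxn = 987.77 × -52.8 = -52154 kJ/h
Sensible, feed 53.6→25 °C: -2108 kJ/h
Outlet flows (mol/h): A 382.23, B 987.77
Sensible, products 25→170 °C: 10945 kJ/h
Q = ΔH = -43317 kJ/h = -12.033 kW
Heat removed = 721.95 kJ/min

Q_out = 722 kJ/min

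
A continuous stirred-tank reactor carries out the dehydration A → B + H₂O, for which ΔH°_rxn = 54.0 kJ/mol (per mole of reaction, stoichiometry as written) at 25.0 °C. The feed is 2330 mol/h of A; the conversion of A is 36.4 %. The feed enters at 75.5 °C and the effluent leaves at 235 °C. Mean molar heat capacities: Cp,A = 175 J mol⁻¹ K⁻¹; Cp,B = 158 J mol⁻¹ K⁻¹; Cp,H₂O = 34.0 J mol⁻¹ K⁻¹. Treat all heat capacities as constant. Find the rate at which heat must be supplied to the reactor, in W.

Extent of reaction ξ = 0.364 × 2330 = 848.12 mol/h
Reaction term: ξ·ΔH°_rxn = 848.12 × 54.0 = 45798 kJ/h
Sensible, feed 75.5→25 °C: -20591 kJ/h
Outlet flows (mol/h): A 1481.9, B 848.12, H₂O 848.12
Sensible, products 25→235 °C: 88655 kJ/h
Q = ΔH = 113860 kJ/h = 31.628 kW
Heat supplied = 31628 W

Q_in = 31600 W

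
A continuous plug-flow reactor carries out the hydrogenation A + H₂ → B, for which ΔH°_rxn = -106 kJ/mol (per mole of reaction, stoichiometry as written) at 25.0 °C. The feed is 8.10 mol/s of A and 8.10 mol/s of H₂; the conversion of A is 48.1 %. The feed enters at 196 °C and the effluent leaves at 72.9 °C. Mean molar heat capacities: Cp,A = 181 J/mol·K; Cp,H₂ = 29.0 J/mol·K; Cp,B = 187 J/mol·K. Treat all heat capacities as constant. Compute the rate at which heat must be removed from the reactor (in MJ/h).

Q_out = 2260 MJ/h

Extent of reaction ξ = 0.481 × 8.10 = 3.8961 mol/s
Reaction term: ξ·ΔH°_rxn = 3.8961 × -106 = -412.99 kJ/s
Sensible, feed 196→25 °C: -290.87 kJ/s
Outlet flows (mol/s): A 4.2039, H₂ 4.2039, B 3.8961
Sensible, products 25→72.9 °C: 77.186 kJ/s
Q = ΔH = -626.67 kJ/s = -626.67 kW
Heat removed = 2256 MJ/h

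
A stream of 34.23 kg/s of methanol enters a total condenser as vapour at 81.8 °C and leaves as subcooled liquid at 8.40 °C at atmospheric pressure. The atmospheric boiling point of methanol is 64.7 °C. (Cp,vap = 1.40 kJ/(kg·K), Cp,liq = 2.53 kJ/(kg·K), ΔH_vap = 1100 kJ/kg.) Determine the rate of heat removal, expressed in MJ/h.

Q_c = 156000 MJ/h

vapour 81.8→64.7 °C: -23.94 kJ/kg
condensation at 64.7 °C: -1100 kJ/kg
liquid 64.7→8.40 °C: -142.44 kJ/kg
Δh = -23.94 + -1100 + -142.44 = -1266.4 kJ/kg
Q = ṁ·Δh = 34.23 kg/s × -1266.4 kJ/kg = -43348 kJ/s
|Q| = 43348 kW = 156050 MJ/h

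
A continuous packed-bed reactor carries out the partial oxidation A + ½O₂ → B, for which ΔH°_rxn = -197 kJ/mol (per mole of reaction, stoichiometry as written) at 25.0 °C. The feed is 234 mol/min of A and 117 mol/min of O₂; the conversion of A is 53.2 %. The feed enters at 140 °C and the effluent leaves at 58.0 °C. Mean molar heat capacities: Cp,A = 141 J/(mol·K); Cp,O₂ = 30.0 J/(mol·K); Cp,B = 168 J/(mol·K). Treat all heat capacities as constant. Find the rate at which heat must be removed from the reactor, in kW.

Extent of reaction ξ = 0.532 × 234 = 124.49 mol/min
Reaction term: ξ·ΔH°_rxn = 124.49 × -197 = -24524 kJ/min
Sensible, feed 140→25 °C: -4198 kJ/min
Outlet flows (mol/min): A 109.51, O₂ 54.756, B 124.49
Sensible, products 25→58.0 °C: 1253.9 kJ/min
Q = ΔH = -27468 kJ/min = -457.8 kW
Heat removed = 457.8 kW

Q_out = 458 kW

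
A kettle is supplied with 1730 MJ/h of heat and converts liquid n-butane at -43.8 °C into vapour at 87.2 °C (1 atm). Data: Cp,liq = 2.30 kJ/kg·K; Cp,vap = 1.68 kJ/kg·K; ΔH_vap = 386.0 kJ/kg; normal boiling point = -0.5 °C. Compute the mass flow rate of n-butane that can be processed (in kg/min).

Δh = 2.30×(-0.5−-43.8) + 386.0 + 1.68×(87.2−-0.5) = 632.93 kJ/kg
Q = 1730 MJ/h = 480.56 kJ/s = 28833 kJ/min
ṁ = Q/Δh = 28833 / 632.93 = 45.556 kg/min

ṁ = 45.6 kg/min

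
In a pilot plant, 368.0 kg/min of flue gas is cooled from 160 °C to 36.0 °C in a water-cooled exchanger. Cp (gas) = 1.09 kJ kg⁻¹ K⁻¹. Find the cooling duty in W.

Q = ṁ·Cp·ΔT = 368.0 × 1.09 × (36.0 − 160) = -49739 kJ/min
Converting: 49739 / 60 s = 828.98 kW
Cooling duty = 828980 W

Q_c = 829000 W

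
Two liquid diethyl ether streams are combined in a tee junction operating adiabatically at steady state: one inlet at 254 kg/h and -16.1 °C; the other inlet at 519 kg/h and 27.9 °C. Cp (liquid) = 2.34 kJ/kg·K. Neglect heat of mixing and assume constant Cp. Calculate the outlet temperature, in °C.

Adiabatic, steady state ⇒ Σ ṁᵢCp,ᵢ(T_out − Tᵢ) = 0
Σ ṁᵢCp,ᵢTᵢ = 254×2.34×-16.1 + 519×2.34×27.9 = 24314
Σ ṁᵢCp,ᵢ = 254×2.34 + 519×2.34 = 1808.8
T_out = 24314 / 1808.8 = 13.442 °C

T_out = 13.4 °C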